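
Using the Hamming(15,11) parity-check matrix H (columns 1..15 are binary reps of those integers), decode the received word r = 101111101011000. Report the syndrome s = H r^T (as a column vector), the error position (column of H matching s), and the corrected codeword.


s = (1, 1, 0, 0)^T, error position = 12, corrected codeword c = 101111101010000

Compute s = H r^T mod 2 one row at a time:
  s_1 = 0 + 1 + 0 + 1 + 1 + 0 + 0 + 0 = 3 ≡ 1 (mod 2).
  s_2 = 1 + 1 + 1 + 1 + 1 + 0 + 0 + 0 = 5 ≡ 1 (mod 2).
  s_3 = 0 + 1 + 1 + 1 + 0 + 1 + 0 + 0 = 4 ≡ 0 (mod 2).
  s_4 = 1 + 1 + 1 + 1 + 1 + 1 + 0 + 0 = 6 ≡ 0 (mod 2).
s = (1, 1, 0, 0)^T — this equals column 12 of H (binary 1100), so error is at position 12.
Correct: flip bit 12 of r = 101111101011000 to get c = 101111101010000.


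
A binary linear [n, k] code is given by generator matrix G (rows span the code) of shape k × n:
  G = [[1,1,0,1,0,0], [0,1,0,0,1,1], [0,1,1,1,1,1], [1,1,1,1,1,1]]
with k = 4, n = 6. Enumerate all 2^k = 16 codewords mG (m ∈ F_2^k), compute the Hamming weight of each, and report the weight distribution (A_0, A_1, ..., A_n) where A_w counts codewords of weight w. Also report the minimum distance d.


Weight distribution: A_0 = 1, A_1 = 1, A_2 = 3, A_3 = 6, A_4 = 3, A_5 = 1, A_6 = 1. Minimum distance d = 1.

Enumerate all 2^4 = 16 messages m ∈ F_2^4.
For each, compute codeword c = mG in F_2^6, then tally its weight.
  m = 0000 → c = 000000, weight = 0.
  m = 1000 → c = 110100, weight = 3.
  m = 0100 → c = 010011, weight = 3.
  m = 1100 → c = 100111, weight = 4.
  m = 0010 → c = 011111, weight = 5.
  m = 1010 → c = 101011, weight = 4.
  m = 0110 → c = 001100, weight = 2.
  m = 1110 → c = 111000, weight = 3.
  m = 0001 → c = 111111, weight = 6.
  m = 1001 → c = 001011, weight = 3.
  m = 0101 → c = 101100, weight = 3.
  m = 1101 → c = 011000, weight = 2.
  m = 0011 → c = 100000, weight = 1.
  m = 1011 → c = 010100, weight = 2.
  m = 0111 → c = 110011, weight = 4.
  m = 1111 → c = 000111, weight = 3.
Tally weights:
  weight 0: 1 codewords.
  weight 1: 1 codewords.
  weight 2: 3 codewords.
  weight 3: 6 codewords.
  weight 4: 3 codewords.
  weight 5: 1 codewords.
  weight 6: 1 codewords.
Minimum distance d = smallest w > 0 with A_w > 0 = 1.
Sanity: Σ A_w = 16 = 2^4 = 16 ✓.


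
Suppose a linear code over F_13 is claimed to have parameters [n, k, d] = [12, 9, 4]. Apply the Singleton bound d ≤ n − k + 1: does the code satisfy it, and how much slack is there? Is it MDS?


Singleton RHS = n − k + 1 = 4, slack = 0, bound satisfied, MDS.

Singleton bound: d ≤ n − k + 1.
Here n = 12, k = 9, so n − k + 1 = 4.
Given d = 4, check d ≤ 4: YES.
Slack = (n − k + 1) − d = 0.
The code is MDS (slack = 0).
Description: the claimed parameters are [12, 9, 4]_13; such a code would be MDS (meets Singleton bound).


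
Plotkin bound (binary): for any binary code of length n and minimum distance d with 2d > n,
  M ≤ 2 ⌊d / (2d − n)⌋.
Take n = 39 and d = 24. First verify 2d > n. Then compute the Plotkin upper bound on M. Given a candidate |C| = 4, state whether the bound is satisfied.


Plotkin bound M ≤ 4; given |C| = 4 ≤ bound (satisfied).

Check applicability: 2d = 48, n = 39.
2d − n = 9 > 0, so Plotkin applies.
Compute d/(2d−n) = 24/9 ≈ 2.6667.
⌊d/(2d−n)⌋ = 2.
Plotkin bound: M ≤ 2·2 = 4.
Given |C| = 4, check: satisfied.
This |C| is at the Plotkin bound.


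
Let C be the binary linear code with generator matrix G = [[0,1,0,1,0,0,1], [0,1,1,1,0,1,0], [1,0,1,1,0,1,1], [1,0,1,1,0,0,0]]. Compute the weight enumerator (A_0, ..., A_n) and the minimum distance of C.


Weight distribution: A_0 = 1, A_1 = 1, A_2 = 2, A_3 = 6, A_4 = 5, A_5 = 1. Minimum distance d = 1.

Enumerate all 2^4 = 16 messages m ∈ F_2^4.
For each, compute codeword c = mG in F_2^7, then tally its weight.
  m = 0000 → c = 0000000, weight = 0.
  m = 1000 → c = 0101001, weight = 3.
  m = 0100 → c = 0111010, weight = 4.
  m = 1100 → c = 0010011, weight = 3.
  m = 0010 → c = 1011011, weight = 5.
  m = 1010 → c = 1110010, weight = 4.
  m = 0110 → c = 1100001, weight = 3.
  m = 1110 → c = 1001000, weight = 2.
  m = 0001 → c = 1011000, weight = 3.
  m = 1001 → c = 1110001, weight = 4.
  m = 0101 → c = 1100010, weight = 3.
  m = 1101 → c = 1001011, weight = 4.
  m = 0011 → c = 0000011, weight = 2.
  m = 1011 → c = 0101010, weight = 3.
  m = 0111 → c = 0111001, weight = 4.
  m = 1111 → c = 0010000, weight = 1.
Tally weights:
  weight 0: 1 codewords.
  weight 1: 1 codewords.
  weight 2: 2 codewords.
  weight 3: 6 codewords.
  weight 4: 5 codewords.
  weight 5: 1 codewords.
Minimum distance d = smallest w > 0 with A_w > 0 = 1.
Sanity: Σ A_w = 16 = 2^4 = 16 ✓.


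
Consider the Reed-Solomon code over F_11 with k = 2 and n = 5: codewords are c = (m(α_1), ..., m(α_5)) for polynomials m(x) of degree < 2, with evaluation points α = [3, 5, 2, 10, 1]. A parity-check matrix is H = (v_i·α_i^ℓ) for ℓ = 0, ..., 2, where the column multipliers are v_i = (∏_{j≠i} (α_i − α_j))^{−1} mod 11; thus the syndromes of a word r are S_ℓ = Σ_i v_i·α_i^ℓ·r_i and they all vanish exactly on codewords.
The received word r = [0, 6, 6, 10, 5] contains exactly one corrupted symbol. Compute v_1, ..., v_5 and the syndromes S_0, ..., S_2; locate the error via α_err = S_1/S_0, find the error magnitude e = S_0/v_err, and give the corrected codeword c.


S = (1, 2, 4), error at position 3, error magnitude e = 9, c = [0, 6, 8, 10, 5].

Step 1: column multipliers v_i = (∏_{j≠i}(α_i − α_j))^{−1} mod 11.
  i = 1 (α = 3): (3−5)(3−2)(3−10)(3−1) = (−2)·1·(−7)·2 = 28 ≡ 6, so v_1 = 6^{−1} = 2 (mod 11).
  i = 2 (α = 5): (5−3)(5−2)(5−10)(5−1) = 2·3·(−5)·4 = −120 ≡ 1, so v_2 = 1^{−1} = 1 (mod 11).
  i = 3 (α = 2): (2−3)(2−5)(2−10)(2−1) = (−1)·(−3)·(−8)·1 = −24 ≡ 9, so v_3 = 9^{−1} = 5 (mod 11).
  i = 4 (α = 10): (10−3)(10−5)(10−2)(10−1) = 7·5·8·9 = 2520 ≡ 1, so v_4 = 1^{−1} = 1 (mod 11).
  i = 5 (α = 1): (1−3)(1−5)(1−2)(1−10) = (−2)·(−4)·(−1)·(−9) = 72 ≡ 6, so v_5 = 6^{−1} = 2 (mod 11).
  v = [2, 1, 5, 1, 2].
Step 2: syndromes of r = [0, 6, 6, 10, 5] (all sums mod 11).
  S_0 = Σ v_i r_i = 2·0 + 1·6 + 5·6 + 1·10 + 2·5 = 56 ≡ 1.
  S_1 = Σ v_i α_i r_i = 2·3·0 + 1·5·6 + 5·2·6 + 1·10·10 + 2·1·5 = 200 ≡ 2.
  α_i^2 mod 11 = [9, 3, 4, 1, 1].
  S_2 = Σ v_i α_i^2 r_i = 2·9·0 + 1·3·6 + 5·4·6 + 1·1·10 + 2·1·5 = 158 ≡ 4.
  S = (1, 2, 4) ≠ 0, so r is not a codeword (an error is present).
Step 3: locate the error. For a single error e at position i, S_ℓ = v_i·e·α_i^ℓ, so α_err = S_1/S_0.
  S_0^{−1} = 1^{−1} = 1 (mod 11), so α_err = 2·1 = 2 ≡ 2 = α_3. Error position i = 3.
  Consistency check: S_2/S_1 = 4·6 = 24 ≡ 2 = α_err ✓ (single-error assumption holds).
Step 4: error magnitude e = S_0/v_3 = S_0·∏_{j≠3}(α_3 − α_j) = 1·9 = 9 ≡ 9 (mod 11).
Step 5: correct position 3: c_3 = r_3 − e = 6 − 9 ≡ 8 (mod 11). Hence c = [0, 6, 8, 10, 5].
  Check: interpolating c through the α_i gives m(x) = 2 + 3·x (degree < 2) with m(α_i) = c_i for every i, so c is indeed a codeword.


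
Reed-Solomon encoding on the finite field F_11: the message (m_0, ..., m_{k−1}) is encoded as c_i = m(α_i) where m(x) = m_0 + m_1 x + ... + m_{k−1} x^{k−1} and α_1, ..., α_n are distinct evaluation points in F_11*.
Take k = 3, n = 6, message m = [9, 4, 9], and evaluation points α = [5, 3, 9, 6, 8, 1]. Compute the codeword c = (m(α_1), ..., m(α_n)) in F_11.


c = [1, 3, 4, 5, 1, 0]

Message polynomial: m(x) = 9 + 4·x + 9·x^2 (mod 11).
For each evaluation point α_i, compute m(α_i) mod 11:
  α_1 = 5: Horner steps 9 → 5 → 1, so m(5) = 1.
  α_2 = 3: Horner steps 9 → 9 → 3, so m(3) = 3.
  α_3 = 9: Horner steps 9 → 8 → 4, so m(9) = 4.
  α_4 = 6: Horner steps 9 → 3 → 5, so m(6) = 5.
  α_5 = 8: Horner steps 9 → 10 → 1, so m(8) = 1.
  α_6 = 1: Horner steps 9 → 2 → 0, so m(1) = 0.
Codeword c = [1, 3, 4, 5, 1, 0] ∈ F_11^6.


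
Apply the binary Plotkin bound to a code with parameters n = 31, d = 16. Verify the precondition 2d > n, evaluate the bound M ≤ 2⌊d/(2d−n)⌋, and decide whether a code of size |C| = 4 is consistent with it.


Plotkin bound M ≤ 32; given |C| = 4 ≤ bound (satisfied).

Check applicability: 2d = 32, n = 31.
2d − n = 1 > 0, so Plotkin applies.
Compute d/(2d−n) = 16/1 ≈ 16.0000.
⌊d/(2d−n)⌋ = 16.
Plotkin bound: M ≤ 2·16 = 32.
Given |C| = 4, check: satisfied.
This |C| is below the Plotkin bound.


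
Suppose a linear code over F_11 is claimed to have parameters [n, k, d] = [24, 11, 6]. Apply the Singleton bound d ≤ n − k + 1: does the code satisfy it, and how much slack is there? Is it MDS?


Singleton RHS = n − k + 1 = 14, slack = 8, bound satisfied, not MDS.

Singleton bound: d ≤ n − k + 1.
Here n = 24, k = 11, so n − k + 1 = 14.
Given d = 6, check d ≤ 14: YES.
Slack = (n − k + 1) − d = 8.
The code is NOT MDS (slack = 8 > 0).
Description: the claimed parameters are [24, 11, 6]_11; such a code would be non-MDS.


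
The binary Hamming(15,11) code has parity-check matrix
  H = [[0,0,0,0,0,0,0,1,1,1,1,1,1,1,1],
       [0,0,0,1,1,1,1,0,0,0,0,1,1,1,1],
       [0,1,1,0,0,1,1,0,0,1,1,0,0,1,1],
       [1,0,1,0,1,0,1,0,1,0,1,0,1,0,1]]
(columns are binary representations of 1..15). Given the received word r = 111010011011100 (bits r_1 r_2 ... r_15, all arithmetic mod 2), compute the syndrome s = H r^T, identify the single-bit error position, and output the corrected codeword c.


s = (1, 1, 1, 0)^T, error position = 14, corrected codeword c = 111010011011110

Compute s = H r^T mod 2 one row at a time:
  s_1 = 1 + 1 + 0 + 1 + 1 + 1 + 0 + 0 = 5 ≡ 1 (mod 2).
  s_2 = 0 + 1 + 0 + 0 + 1 + 1 + 0 + 0 = 3 ≡ 1 (mod 2).
  s_3 = 1 + 1 + 0 + 0 + 0 + 1 + 0 + 0 = 3 ≡ 1 (mod 2).
  s_4 = 1 + 1 + 1 + 0 + 1 + 1 + 1 + 0 = 6 ≡ 0 (mod 2).
s = (1, 1, 1, 0)^T — this equals column 14 of H (binary 1110), so error is at position 14.
Correct: flip bit 14 of r = 111010011011100 to get c = 111010011011110.


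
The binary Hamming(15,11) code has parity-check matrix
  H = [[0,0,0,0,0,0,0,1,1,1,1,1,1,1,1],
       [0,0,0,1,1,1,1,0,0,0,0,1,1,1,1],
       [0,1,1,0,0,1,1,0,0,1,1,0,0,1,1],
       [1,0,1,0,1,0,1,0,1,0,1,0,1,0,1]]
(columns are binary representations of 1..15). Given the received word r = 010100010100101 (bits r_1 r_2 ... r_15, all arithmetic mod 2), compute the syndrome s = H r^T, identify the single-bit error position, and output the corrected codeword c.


s = (0, 1, 1, 0)^T, error position = 6, corrected codeword c = 010101010100101

Compute s = H r^T mod 2 one row at a time:
  s_1 = 1 + 0 + 1 + 0 + 0 + 1 + 0 + 1 = 4 ≡ 0 (mod 2).
  s_2 = 1 + 0 + 0 + 0 + 0 + 1 + 0 + 1 = 3 ≡ 1 (mod 2).
  s_3 = 1 + 0 + 0 + 0 + 1 + 0 + 0 + 1 = 3 ≡ 1 (mod 2).
  s_4 = 0 + 0 + 0 + 0 + 0 + 0 + 1 + 1 = 2 ≡ 0 (mod 2).
s = (0, 1, 1, 0)^T — this equals column 6 of H (binary 0110), so error is at position 6.
Correct: flip bit 6 of r = 010100010100101 to get c = 010101010100101.


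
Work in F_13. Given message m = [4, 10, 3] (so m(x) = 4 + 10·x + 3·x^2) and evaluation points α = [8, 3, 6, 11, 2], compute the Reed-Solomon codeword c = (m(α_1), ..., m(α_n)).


c = [3, 9, 3, 9, 10]

Message polynomial: m(x) = 4 + 10·x + 3·x^2 (mod 13).
For each evaluation point α_i, compute m(α_i) mod 13:
  α_1 = 8: Horner steps 3 → 8 → 3, so m(8) = 3.
  α_2 = 3: Horner steps 3 → 6 → 9, so m(3) = 9.
  α_3 = 6: Horner steps 3 → 2 → 3, so m(6) = 3.
  α_4 = 11: Horner steps 3 → 4 → 9, so m(11) = 9.
  α_5 = 2: Horner steps 3 → 3 → 10, so m(2) = 10.
Codeword c = [3, 9, 3, 9, 10] ∈ F_13^5.


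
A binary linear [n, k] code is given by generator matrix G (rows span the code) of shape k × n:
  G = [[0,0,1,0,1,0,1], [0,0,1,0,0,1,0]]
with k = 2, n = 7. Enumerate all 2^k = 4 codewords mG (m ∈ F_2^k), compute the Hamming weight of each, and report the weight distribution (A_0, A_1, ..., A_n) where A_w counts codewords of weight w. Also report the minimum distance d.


Weight distribution: A_0 = 1, A_2 = 1, A_3 = 2. Minimum distance d = 2.

Enumerate all 2^2 = 4 messages m ∈ F_2^2.
For each, compute codeword c = mG in F_2^7, then tally its weight.
  m = 00 → c = 0000000, weight = 0.
  m = 10 → c = 0010101, weight = 3.
  m = 01 → c = 0010010, weight = 2.
  m = 11 → c = 0000111, weight = 3.
Tally weights:
  weight 0: 1 codewords.
  weight 2: 1 codewords.
  weight 3: 2 codewords.
Minimum distance d = smallest w > 0 with A_w > 0 = 2.
Sanity: Σ A_w = 4 = 2^2 = 4 ✓.


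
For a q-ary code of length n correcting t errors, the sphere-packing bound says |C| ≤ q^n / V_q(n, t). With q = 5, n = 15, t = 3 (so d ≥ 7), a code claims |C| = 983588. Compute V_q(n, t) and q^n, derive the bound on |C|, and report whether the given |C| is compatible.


V_q(n, t) = 30861, q^n = 30517578125, Hamming bound = 988871, |C| = 983588 ≤ bound (satisfied).

Step 1: Compute V_q(n, t) = Σ_{j=0}^3 C(n, j) (q−1)^j.
  j = 0: C(15,0)·(4)^0 = 1·1 = 1.
  j = 1: C(15,1)·(4)^1 = 15·4 = 60.
  j = 2: C(15,2)·(4)^2 = 105·16 = 1680.
  j = 3: C(15,3)·(4)^3 = 455·64 = 29120.
  V_q(n, t) = 1 + 60 + 1680 + 29120 = 30861.
Step 2: q^n = 5^15 = 30517578125.
Step 3: Hamming bound ⌊q^n / V_q(n,t)⌋ = ⌊30517578125/30861⌋ = 988871.
Step 4: Compare |C| = 983588 to 988871: satisfied.
The claimed |C| lies below the Hamming bound.


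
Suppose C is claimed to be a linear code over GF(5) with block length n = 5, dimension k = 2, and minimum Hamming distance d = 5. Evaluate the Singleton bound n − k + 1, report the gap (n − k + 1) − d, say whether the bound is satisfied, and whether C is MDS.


Singleton RHS = n − k + 1 = 4, slack = -1, bound violated (no such code; not MDS).

Singleton bound: d ≤ n − k + 1.
Here n = 5, k = 2, so n − k + 1 = 4.
Given d = 5, check d ≤ 4: NO.
Slack = (n − k + 1) − d = -1.
The slack is negative: d = 5 exceeds n − k + 1 = 4 by 1, so the Singleton bound is violated and no linear [5, 2, 5]_5 code can exist. In particular it is not MDS (MDS requires d = n − k + 1 exactly).
Description: the claimed parameters are [5, 2, 5]_5; such a code would be impossible (violates the Singleton bound).


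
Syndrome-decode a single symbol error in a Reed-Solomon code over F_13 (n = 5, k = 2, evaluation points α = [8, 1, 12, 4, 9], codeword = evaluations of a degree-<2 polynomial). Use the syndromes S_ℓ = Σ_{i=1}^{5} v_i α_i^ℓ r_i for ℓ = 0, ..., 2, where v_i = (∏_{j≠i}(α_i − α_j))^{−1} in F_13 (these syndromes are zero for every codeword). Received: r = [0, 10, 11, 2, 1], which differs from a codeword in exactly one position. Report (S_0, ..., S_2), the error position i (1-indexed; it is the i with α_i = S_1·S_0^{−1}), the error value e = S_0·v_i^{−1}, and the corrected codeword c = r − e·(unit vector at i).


S = (6, 2, 5), error at position 5, error magnitude e = 8, c = [0, 10, 11, 2, 6].

Step 1: column multipliers v_i = (∏_{j≠i}(α_i − α_j))^{−1} mod 13.
  i = 1 (α = 8): (8−1)(8−12)(8−4)(8−9) = 7·(−4)·4·(−1) = 112 ≡ 8, so v_1 = 8^{−1} = 5 (mod 13).
  i = 2 (α = 1): (1−8)(1−12)(1−4)(1−9) = (−7)·(−11)·(−3)·(−8) = 1848 ≡ 2, so v_2 = 2^{−1} = 7 (mod 13).
  i = 3 (α = 12): (12−8)(12−1)(12−4)(12−9) = 4·11·8·3 = 1056 ≡ 3, so v_3 = 3^{−1} = 9 (mod 13).
  i = 4 (α = 4): (4−8)(4−1)(4−12)(4−9) = (−4)·3·(−8)·(−5) = −480 ≡ 1, so v_4 = 1^{−1} = 1 (mod 13).
  i = 5 (α = 9): (9−8)(9−1)(9−12)(9−4) = 1·8·(−3)·5 = −120 ≡ 10, so v_5 = 10^{−1} = 4 (mod 13).
  v = [5, 7, 9, 1, 4].
Step 2: syndromes of r = [0, 10, 11, 2, 1] (all sums mod 13).
  S_0 = Σ v_i r_i = 5·0 + 7·10 + 9·11 + 1·2 + 4·1 = 175 ≡ 6.
  S_1 = Σ v_i α_i r_i = 5·8·0 + 7·1·10 + 9·12·11 + 1·4·2 + 4·9·1 = 1302 ≡ 2.
  α_i^2 mod 13 = [12, 1, 1, 3, 3].
  S_2 = Σ v_i α_i^2 r_i = 5·12·0 + 7·1·10 + 9·1·11 + 1·3·2 + 4·3·1 = 187 ≡ 5.
  S = (6, 2, 5) ≠ 0, so r is not a codeword (an error is present).
Step 3: locate the error. For a single error e at position i, S_ℓ = v_i·e·α_i^ℓ, so α_err = S_1/S_0.
  S_0^{−1} = 6^{−1} = 11 (mod 13), so α_err = 2·11 = 22 ≡ 9 = α_5. Error position i = 5.
  Consistency check: S_2/S_1 = 5·7 = 35 ≡ 9 = α_err ✓ (single-error assumption holds).
Step 4: error magnitude e = S_0/v_5 = S_0·∏_{j≠5}(α_5 − α_j) = 6·10 = 60 ≡ 8 (mod 13).
Step 5: correct position 5: c_5 = r_5 − e = 1 − 8 ≡ 6 (mod 13). Hence c = [0, 10, 11, 2, 6].
  Check: interpolating c through the α_i gives m(x) = 4 + 6·x (degree < 2) with m(α_i) = c_i for every i, so c is indeed a codeword.


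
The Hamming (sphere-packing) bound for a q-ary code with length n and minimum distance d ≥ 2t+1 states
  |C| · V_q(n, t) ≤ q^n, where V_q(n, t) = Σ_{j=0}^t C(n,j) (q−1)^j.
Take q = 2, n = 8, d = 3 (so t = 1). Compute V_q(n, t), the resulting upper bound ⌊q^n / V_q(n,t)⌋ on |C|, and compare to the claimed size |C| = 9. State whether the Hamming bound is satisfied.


V_q(n, t) = 9, q^n = 256, Hamming bound = 28, |C| = 9 ≤ bound (satisfied).

Step 1: Compute V_q(n, t) = Σ_{j=0}^1 C(n, j) (q−1)^j.
  j = 0: C(8,0)·(1)^0 = 1·1 = 1.
  j = 1: C(8,1)·(1)^1 = 8·1 = 8.
  V_q(n, t) = 1 + 8 = 9.
Step 2: q^n = 2^8 = 256.
Step 3: Hamming bound ⌊q^n / V_q(n,t)⌋ = ⌊256/9⌋ = 28.
Step 4: Compare |C| = 9 to 28: satisfied.
The claimed |C| lies below the Hamming bound.


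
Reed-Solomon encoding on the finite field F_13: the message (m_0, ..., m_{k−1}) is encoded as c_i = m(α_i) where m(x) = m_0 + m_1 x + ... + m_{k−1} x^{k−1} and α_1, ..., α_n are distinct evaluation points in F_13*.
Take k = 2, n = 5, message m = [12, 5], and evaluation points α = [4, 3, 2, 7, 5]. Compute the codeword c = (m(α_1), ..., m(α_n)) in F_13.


c = [6, 1, 9, 8, 11]

Message polynomial: m(x) = 12 + 5·x (mod 13).
For each evaluation point α_i, compute m(α_i) mod 13:
  α_1 = 4: Horner steps 5 → 6, so m(4) = 6.
  α_2 = 3: Horner steps 5 → 1, so m(3) = 1.
  α_3 = 2: Horner steps 5 → 9, so m(2) = 9.
  α_4 = 7: Horner steps 5 → 8, so m(7) = 8.
  α_5 = 5: Horner steps 5 → 11, so m(5) = 11.
Codeword c = [6, 1, 9, 8, 11] ∈ F_13^5.


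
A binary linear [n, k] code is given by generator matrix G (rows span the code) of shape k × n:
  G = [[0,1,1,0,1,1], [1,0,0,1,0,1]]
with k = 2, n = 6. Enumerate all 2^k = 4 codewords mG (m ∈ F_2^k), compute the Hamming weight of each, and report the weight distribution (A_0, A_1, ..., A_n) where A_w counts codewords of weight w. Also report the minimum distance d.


Weight distribution: A_0 = 1, A_3 = 1, A_4 = 1, A_5 = 1. Minimum distance d = 3.

Enumerate all 2^2 = 4 messages m ∈ F_2^2.
For each, compute codeword c = mG in F_2^6, then tally its weight.
  m = 00 → c = 000000, weight = 0.
  m = 10 → c = 011011, weight = 4.
  m = 01 → c = 100101, weight = 3.
  m = 11 → c = 111110, weight = 5.
Tally weights:
  weight 0: 1 codewords.
  weight 3: 1 codewords.
  weight 4: 1 codewords.
  weight 5: 1 codewords.
Minimum distance d = smallest w > 0 with A_w > 0 = 3.
Sanity: Σ A_w = 4 = 2^2 = 4 ✓.


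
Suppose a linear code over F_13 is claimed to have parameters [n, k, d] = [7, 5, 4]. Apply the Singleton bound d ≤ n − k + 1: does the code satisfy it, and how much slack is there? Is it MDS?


Singleton RHS = n − k + 1 = 3, slack = -1, bound violated (no such code; not MDS).

Singleton bound: d ≤ n − k + 1.
Here n = 7, k = 5, so n − k + 1 = 3.
Given d = 4, check d ≤ 3: NO.
Slack = (n − k + 1) − d = -1.
The slack is negative: d = 4 exceeds n − k + 1 = 3 by 1, so the Singleton bound is violated and no linear [7, 5, 4]_13 code can exist. In particular it is not MDS (MDS requires d = n − k + 1 exactly).
Description: the claimed parameters are [7, 5, 4]_13; such a code would be impossible (violates the Singleton bound).


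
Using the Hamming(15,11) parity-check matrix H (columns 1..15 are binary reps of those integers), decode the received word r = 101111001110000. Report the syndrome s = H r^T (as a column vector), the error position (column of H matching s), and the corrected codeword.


s = (1, 1, 0, 1)^T, error position = 13, corrected codeword c = 101111001110100

Compute s = H r^T mod 2 one row at a time:
  s_1 = 0 + 1 + 1 + 1 + 0 + 0 + 0 + 0 = 3 ≡ 1 (mod 2).
  s_2 = 1 + 1 + 1 + 0 + 0 + 0 + 0 + 0 = 3 ≡ 1 (mod 2).
  s_3 = 0 + 1 + 1 + 0 + 1 + 1 + 0 + 0 = 4 ≡ 0 (mod 2).
  s_4 = 1 + 1 + 1 + 0 + 1 + 1 + 0 + 0 = 5 ≡ 1 (mod 2).
s = (1, 1, 0, 1)^T — this equals column 13 of H (binary 1101), so error is at position 13.
Correct: flip bit 13 of r = 101111001110000 to get c = 101111001110100.


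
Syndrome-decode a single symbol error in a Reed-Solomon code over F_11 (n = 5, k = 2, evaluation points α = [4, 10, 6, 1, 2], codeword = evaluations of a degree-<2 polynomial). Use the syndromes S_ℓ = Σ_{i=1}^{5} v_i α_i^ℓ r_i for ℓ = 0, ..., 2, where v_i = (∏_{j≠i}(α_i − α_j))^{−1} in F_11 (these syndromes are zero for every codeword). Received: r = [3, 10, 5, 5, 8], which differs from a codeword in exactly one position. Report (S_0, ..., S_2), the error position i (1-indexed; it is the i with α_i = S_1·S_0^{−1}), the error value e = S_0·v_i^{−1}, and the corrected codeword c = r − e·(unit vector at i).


S = (8, 4, 2), error at position 3, error magnitude e = 7, c = [3, 10, 9, 5, 8].

Step 1: column multipliers v_i = (∏_{j≠i}(α_i − α_j))^{−1} mod 11.
  i = 1 (α = 4): (4−10)(4−6)(4−1)(4−2) = (−6)·(−2)·3·2 = 72 ≡ 6, so v_1 = 6^{−1} = 2 (mod 11).
  i = 2 (α = 10): (10−4)(10−6)(10−1)(10−2) = 6·4·9·8 = 1728 ≡ 1, so v_2 = 1^{−1} = 1 (mod 11).
  i = 3 (α = 6): (6−4)(6−10)(6−1)(6−2) = 2·(−4)·5·4 = −160 ≡ 5, so v_3 = 5^{−1} = 9 (mod 11).
  i = 4 (α = 1): (1−4)(1−10)(1−6)(1−2) = (−3)·(−9)·(−5)·(−1) = 135 ≡ 3, so v_4 = 3^{−1} = 4 (mod 11).
  i = 5 (α = 2): (2−4)(2−10)(2−6)(2−1) = (−2)·(−8)·(−4)·1 = −64 ≡ 2, so v_5 = 2^{−1} = 6 (mod 11).
  v = [2, 1, 9, 4, 6].
Step 2: syndromes of r = [3, 10, 5, 5, 8] (all sums mod 11).
  S_0 = Σ v_i r_i = 2·3 + 1·10 + 9·5 + 4·5 + 6·8 = 129 ≡ 8.
  S_1 = Σ v_i α_i r_i = 2·4·3 + 1·10·10 + 9·6·5 + 4·1·5 + 6·2·8 = 510 ≡ 4.
  α_i^2 mod 11 = [5, 1, 3, 1, 4].
  S_2 = Σ v_i α_i^2 r_i = 2·5·3 + 1·1·10 + 9·3·5 + 4·1·5 + 6·4·8 = 387 ≡ 2.
  S = (8, 4, 2) ≠ 0, so r is not a codeword (an error is present).
Step 3: locate the error. For a single error e at position i, S_ℓ = v_i·e·α_i^ℓ, so α_err = S_1/S_0.
  S_0^{−1} = 8^{−1} = 7 (mod 11), so α_err = 4·7 = 28 ≡ 6 = α_3. Error position i = 3.
  Consistency check: S_2/S_1 = 2·3 = 6 ≡ 6 = α_err ✓ (single-error assumption holds).
Step 4: error magnitude e = S_0/v_3 = S_0·∏_{j≠3}(α_3 − α_j) = 8·5 = 40 ≡ 7 (mod 11).
Step 5: correct position 3: c_3 = r_3 − e = 5 − 7 ≡ 9 (mod 11). Hence c = [3, 10, 9, 5, 8].
  Check: interpolating c through the α_i gives m(x) = 2 + 3·x (degree < 2) with m(α_i) = c_i for every i, so c is indeed a codeword.


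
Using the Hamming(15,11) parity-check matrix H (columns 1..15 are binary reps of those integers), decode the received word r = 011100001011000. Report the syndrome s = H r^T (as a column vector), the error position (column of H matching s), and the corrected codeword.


s = (1, 0, 1, 1)^T, error position = 11, corrected codeword c = 011100001001000

Compute s = H r^T mod 2 one row at a time:
  s_1 = 0 + 1 + 0 + 1 + 1 + 0 + 0 + 0 = 3 ≡ 1 (mod 2).
  s_2 = 1 + 0 + 0 + 0 + 1 + 0 + 0 + 0 = 2 ≡ 0 (mod 2).
  s_3 = 1 + 1 + 0 + 0 + 0 + 1 + 0 + 0 = 3 ≡ 1 (mod 2).
  s_4 = 0 + 1 + 0 + 0 + 1 + 1 + 0 + 0 = 3 ≡ 1 (mod 2).
s = (1, 0, 1, 1)^T — this equals column 11 of H (binary 1011), so error is at position 11.
Correct: flip bit 11 of r = 011100001011000 to get c = 011100001001000.


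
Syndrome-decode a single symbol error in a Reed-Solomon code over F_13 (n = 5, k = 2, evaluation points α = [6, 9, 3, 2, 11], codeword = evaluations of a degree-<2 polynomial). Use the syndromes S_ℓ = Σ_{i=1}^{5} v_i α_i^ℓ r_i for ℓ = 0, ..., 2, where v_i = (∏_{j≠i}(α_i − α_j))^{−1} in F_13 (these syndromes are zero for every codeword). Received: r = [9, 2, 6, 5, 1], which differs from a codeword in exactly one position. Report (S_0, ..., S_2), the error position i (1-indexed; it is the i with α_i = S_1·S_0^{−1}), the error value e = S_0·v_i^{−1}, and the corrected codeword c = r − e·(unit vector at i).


S = (2, 5, 6), error at position 2, error magnitude e = 3, c = [9, 12, 6, 5, 1].

Step 1: column multipliers v_i = (∏_{j≠i}(α_i − α_j))^{−1} mod 13.
  i = 1 (α = 6): (6−9)(6−3)(6−2)(6−11) = (−3)·3·4·(−5) = 180 ≡ 11, so v_1 = 11^{−1} = 6 (mod 13).
  i = 2 (α = 9): (9−6)(9−3)(9−2)(9−11) = 3·6·7·(−2) = −252 ≡ 8, so v_2 = 8^{−1} = 5 (mod 13).
  i = 3 (α = 3): (3−6)(3−9)(3−2)(3−11) = (−3)·(−6)·1·(−8) = −144 ≡ 12, so v_3 = 12^{−1} = 12 (mod 13).
  i = 4 (α = 2): (2−6)(2−9)(2−3)(2−11) = (−4)·(−7)·(−1)·(−9) = 252 ≡ 5, so v_4 = 5^{−1} = 8 (mod 13).
  i = 5 (α = 11): (11−6)(11−9)(11−3)(11−2) = 5·2·8·9 = 720 ≡ 5, so v_5 = 5^{−1} = 8 (mod 13).
  v = [6, 5, 12, 8, 8].
Step 2: syndromes of r = [9, 2, 6, 5, 1] (all sums mod 13).
  S_0 = Σ v_i r_i = 6·9 + 5·2 + 12·6 + 8·5 + 8·1 = 184 ≡ 2.
  S_1 = Σ v_i α_i r_i = 6·6·9 + 5·9·2 + 12·3·6 + 8·2·5 + 8·11·1 = 798 ≡ 5.
  α_i^2 mod 13 = [10, 3, 9, 4, 4].
  S_2 = Σ v_i α_i^2 r_i = 6·10·9 + 5·3·2 + 12·9·6 + 8·4·5 + 8·4·1 = 1410 ≡ 6.
  S = (2, 5, 6) ≠ 0, so r is not a codeword (an error is present).
Step 3: locate the error. For a single error e at position i, S_ℓ = v_i·e·α_i^ℓ, so α_err = S_1/S_0.
  S_0^{−1} = 2^{−1} = 7 (mod 13), so α_err = 5·7 = 35 ≡ 9 = α_2. Error position i = 2.
  Consistency check: S_2/S_1 = 6·8 = 48 ≡ 9 = α_err ✓ (single-error assumption holds).
Step 4: error magnitude e = S_0/v_2 = S_0·∏_{j≠2}(α_2 − α_j) = 2·8 = 16 ≡ 3 (mod 13).
Step 5: correct position 2: c_2 = r_2 − e = 2 − 3 ≡ 12 (mod 13). Hence c = [9, 12, 6, 5, 1].
  Check: interpolating c through the α_i gives m(x) = 3 + 1·x (degree < 2) with m(α_i) = c_i for every i, so c is indeed a codeword.


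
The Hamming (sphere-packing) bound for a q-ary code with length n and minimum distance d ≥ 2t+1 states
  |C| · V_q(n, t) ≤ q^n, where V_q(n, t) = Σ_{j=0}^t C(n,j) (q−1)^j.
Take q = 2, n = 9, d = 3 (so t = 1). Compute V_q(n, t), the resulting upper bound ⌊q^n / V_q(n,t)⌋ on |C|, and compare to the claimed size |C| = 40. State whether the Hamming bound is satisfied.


V_q(n, t) = 10, q^n = 512, Hamming bound = 51, |C| = 40 ≤ bound (satisfied).

Step 1: Compute V_q(n, t) = Σ_{j=0}^1 C(n, j) (q−1)^j.
  j = 0: C(9,0)·(1)^0 = 1·1 = 1.
  j = 1: C(9,1)·(1)^1 = 9·1 = 9.
  V_q(n, t) = 1 + 9 = 10.
Step 2: q^n = 2^9 = 512.
Step 3: Hamming bound ⌊q^n / V_q(n,t)⌋ = ⌊512/10⌋ = 51.
Step 4: Compare |C| = 40 to 51: satisfied.
The claimed |C| lies below the Hamming bound.


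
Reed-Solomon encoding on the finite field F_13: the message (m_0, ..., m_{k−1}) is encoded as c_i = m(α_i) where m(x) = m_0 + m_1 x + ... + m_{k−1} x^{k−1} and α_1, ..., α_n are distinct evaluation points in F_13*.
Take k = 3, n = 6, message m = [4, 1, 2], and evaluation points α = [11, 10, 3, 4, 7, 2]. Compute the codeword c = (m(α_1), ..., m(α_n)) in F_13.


c = [10, 6, 12, 1, 5, 1]

Message polynomial: m(x) = 4 + 1·x + 2·x^2 (mod 13).
For each evaluation point α_i, compute m(α_i) mod 13:
  α_1 = 11: Horner steps 2 → 10 → 10, so m(11) = 10.
  α_2 = 10: Horner steps 2 → 8 → 6, so m(10) = 6.
  α_3 = 3: Horner steps 2 → 7 → 12, so m(3) = 12.
  α_4 = 4: Horner steps 2 → 9 → 1, so m(4) = 1.
  α_5 = 7: Horner steps 2 → 2 → 5, so m(7) = 5.
  α_6 = 2: Horner steps 2 → 5 → 1, so m(2) = 1.
Codeword c = [10, 6, 12, 1, 5, 1] ∈ F_13^6.


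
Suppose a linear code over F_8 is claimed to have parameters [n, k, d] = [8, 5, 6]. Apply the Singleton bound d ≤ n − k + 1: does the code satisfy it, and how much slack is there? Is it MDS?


Singleton RHS = n − k + 1 = 4, slack = -2, bound violated (no such code; not MDS).

Singleton bound: d ≤ n − k + 1.
Here n = 8, k = 5, so n − k + 1 = 4.
Given d = 6, check d ≤ 4: NO.
Slack = (n − k + 1) − d = -2.
The slack is negative: d = 6 exceeds n − k + 1 = 4 by 2, so the Singleton bound is violated and no linear [8, 5, 6]_8 code can exist. In particular it is not MDS (MDS requires d = n − k + 1 exactly).
Description: the claimed parameters are [8, 5, 6]_8; such a code would be impossible (violates the Singleton bound).


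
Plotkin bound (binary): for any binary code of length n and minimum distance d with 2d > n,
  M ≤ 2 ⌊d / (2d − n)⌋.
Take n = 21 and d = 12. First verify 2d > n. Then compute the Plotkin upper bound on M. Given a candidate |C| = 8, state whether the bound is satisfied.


Plotkin bound M ≤ 8; given |C| = 8 ≤ bound (satisfied).

Check applicability: 2d = 24, n = 21.
2d − n = 3 > 0, so Plotkin applies.
Compute d/(2d−n) = 12/3 ≈ 4.0000.
⌊d/(2d−n)⌋ = 4.
Plotkin bound: M ≤ 2·4 = 8.
Given |C| = 8, check: satisfied.
This |C| is at the Plotkin bound.


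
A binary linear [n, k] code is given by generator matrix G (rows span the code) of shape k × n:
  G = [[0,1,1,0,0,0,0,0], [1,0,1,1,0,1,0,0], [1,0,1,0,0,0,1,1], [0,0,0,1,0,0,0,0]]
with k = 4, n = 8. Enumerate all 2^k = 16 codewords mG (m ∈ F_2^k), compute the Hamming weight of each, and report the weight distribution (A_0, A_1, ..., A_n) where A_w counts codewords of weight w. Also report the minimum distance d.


Weight distribution: A_0 = 1, A_1 = 1, A_2 = 1, A_3 = 4, A_4 = 5, A_5 = 3, A_6 = 1. Minimum distance d = 1.

Enumerate all 2^4 = 16 messages m ∈ F_2^4.
For each, compute codeword c = mG in F_2^8, then tally its weight.
  m = 0000 → c = 00000000, weight = 0.
  m = 1000 → c = 01100000, weight = 2.
  m = 0100 → c = 10110100, weight = 4.
  m = 1100 → c = 11010100, weight = 4.
  m = 0010 → c = 10100011, weight = 4.
  m = 1010 → c = 11000011, weight = 4.
  m = 0110 → c = 00010111, weight = 4.
  m = 1110 → c = 01110111, weight = 6.
  m = 0001 → c = 00010000, weight = 1.
  m = 1001 → c = 01110000, weight = 3.
  m = 0101 → c = 10100100, weight = 3.
  m = 1101 → c = 11000100, weight = 3.
  m = 0011 → c = 10110011, weight = 5.
  m = 1011 → c = 11010011, weight = 5.
  m = 0111 → c = 00000111, weight = 3.
  m = 1111 → c = 01100111, weight = 5.
Tally weights:
  weight 0: 1 codewords.
  weight 1: 1 codewords.
  weight 2: 1 codewords.
  weight 3: 4 codewords.
  weight 4: 5 codewords.
  weight 5: 3 codewords.
  weight 6: 1 codewords.
Minimum distance d = smallest w > 0 with A_w > 0 = 1.
Sanity: Σ A_w = 16 = 2^4 = 16 ✓.


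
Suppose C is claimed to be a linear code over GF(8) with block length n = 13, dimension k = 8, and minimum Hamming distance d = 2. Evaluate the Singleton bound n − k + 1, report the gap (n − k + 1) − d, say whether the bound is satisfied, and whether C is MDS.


Singleton RHS = n − k + 1 = 6, slack = 4, bound satisfied, not MDS.

Singleton bound: d ≤ n − k + 1.
Here n = 13, k = 8, so n − k + 1 = 6.
Given d = 2, check d ≤ 6: YES.
Slack = (n − k + 1) − d = 4.
The code is NOT MDS (slack = 4 > 0).
Description: the claimed parameters are [13, 8, 2]_8; such a code would be non-MDS.


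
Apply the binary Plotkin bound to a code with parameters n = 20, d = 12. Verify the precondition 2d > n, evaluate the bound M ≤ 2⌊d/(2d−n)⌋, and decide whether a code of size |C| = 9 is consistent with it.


Plotkin bound M ≤ 6; given |C| = 9 > bound (violated).

Check applicability: 2d = 24, n = 20.
2d − n = 4 > 0, so Plotkin applies.
Compute d/(2d−n) = 12/4 ≈ 3.0000.
⌊d/(2d−n)⌋ = 3.
Plotkin bound: M ≤ 2·3 = 6.
Given |C| = 9, check: VIOLATED.
This |C| is above the Plotkin bound, so no binary code with n = 20, d = 12 and 9 codewords exists.


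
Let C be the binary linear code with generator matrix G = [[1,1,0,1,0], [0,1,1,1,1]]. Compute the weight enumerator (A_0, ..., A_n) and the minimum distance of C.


Weight distribution: A_0 = 1, A_3 = 2, A_4 = 1. Minimum distance d = 3.

Enumerate all 2^2 = 4 messages m ∈ F_2^2.
For each, compute codeword c = mG in F_2^5, then tally its weight.
  m = 00 → c = 00000, weight = 0.
  m = 10 → c = 11010, weight = 3.
  m = 01 → c = 01111, weight = 4.
  m = 11 → c = 10101, weight = 3.
Tally weights:
  weight 0: 1 codewords.
  weight 3: 2 codewords.
  weight 4: 1 codewords.
Minimum distance d = smallest w > 0 with A_w > 0 = 3.
Sanity: Σ A_w = 4 = 2^2 = 4 ✓.


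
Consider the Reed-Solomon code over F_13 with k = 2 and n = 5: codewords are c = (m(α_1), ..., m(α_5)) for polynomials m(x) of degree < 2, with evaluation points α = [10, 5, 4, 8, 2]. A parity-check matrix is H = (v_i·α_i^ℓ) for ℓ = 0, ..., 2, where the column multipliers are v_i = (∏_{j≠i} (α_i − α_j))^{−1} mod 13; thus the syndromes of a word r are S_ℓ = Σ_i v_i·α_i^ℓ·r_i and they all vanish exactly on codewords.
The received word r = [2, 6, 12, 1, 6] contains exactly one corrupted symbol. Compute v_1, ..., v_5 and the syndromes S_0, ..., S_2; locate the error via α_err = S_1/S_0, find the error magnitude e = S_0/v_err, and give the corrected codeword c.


S = (4, 8, 3), error at position 5, error magnitude e = 8, c = [2, 6, 12, 1, 11].

Step 1: column multipliers v_i = (∏_{j≠i}(α_i − α_j))^{−1} mod 13.
  i = 1 (α = 10): (10−5)(10−4)(10−8)(10−2) = 5·6·2·8 = 480 ≡ 12, so v_1 = 12^{−1} = 12 (mod 13).
  i = 2 (α = 5): (5−10)(5−4)(5−8)(5−2) = (−5)·1·(−3)·3 = 45 ≡ 6, so v_2 = 6^{−1} = 11 (mod 13).
  i = 3 (α = 4): (4−10)(4−5)(4−8)(4−2) = (−6)·(−1)·(−4)·2 = −48 ≡ 4, so v_3 = 4^{−1} = 10 (mod 13).
  i = 4 (α = 8): (8−10)(8−5)(8−4)(8−2) = (−2)·3·4·6 = −144 ≡ 12, so v_4 = 12^{−1} = 12 (mod 13).
  i = 5 (α = 2): (2−10)(2−5)(2−4)(2−8) = (−8)·(−3)·(−2)·(−6) = 288 ≡ 2, so v_5 = 2^{−1} = 7 (mod 13).
  v = [12, 11, 10, 12, 7].
Step 2: syndromes of r = [2, 6, 12, 1, 6] (all sums mod 13).
  S_0 = Σ v_i r_i = 12·2 + 11·6 + 10·12 + 12·1 + 7·6 = 264 ≡ 4.
  S_1 = Σ v_i α_i r_i = 12·10·2 + 11·5·6 + 10·4·12 + 12·8·1 + 7·2·6 = 1230 ≡ 8.
  α_i^2 mod 13 = [9, 12, 3, 12, 4].
  S_2 = Σ v_i α_i^2 r_i = 12·9·2 + 11·12·6 + 10·3·12 + 12·12·1 + 7·4·6 = 1680 ≡ 3.
  S = (4, 8, 3) ≠ 0, so r is not a codeword (an error is present).
Step 3: locate the error. For a single error e at position i, S_ℓ = v_i·e·α_i^ℓ, so α_err = S_1/S_0.
  S_0^{−1} = 4^{−1} = 10 (mod 13), so α_err = 8·10 = 80 ≡ 2 = α_5. Error position i = 5.
  Consistency check: S_2/S_1 = 3·5 = 15 ≡ 2 = α_err ✓ (single-error assumption holds).
Step 4: error magnitude e = S_0/v_5 = S_0·∏_{j≠5}(α_5 − α_j) = 4·2 = 8 ≡ 8 (mod 13).
Step 5: correct position 5: c_5 = r_5 − e = 6 − 8 ≡ 11 (mod 13). Hence c = [2, 6, 12, 1, 11].
  Check: interpolating c through the α_i gives m(x) = 10 + 7·x (degree < 2) with m(α_i) = c_i for every i, so c is indeed a codeword.


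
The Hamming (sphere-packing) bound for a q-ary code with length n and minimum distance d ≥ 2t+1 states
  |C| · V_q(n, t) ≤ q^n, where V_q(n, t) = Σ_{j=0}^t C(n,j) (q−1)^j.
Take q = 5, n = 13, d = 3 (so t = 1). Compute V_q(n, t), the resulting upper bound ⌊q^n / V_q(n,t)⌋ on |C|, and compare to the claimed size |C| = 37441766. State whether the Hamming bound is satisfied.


V_q(n, t) = 53, q^n = 1220703125, Hamming bound = 23032134, |C| = 37441766 > bound (violated).

Step 1: Compute V_q(n, t) = Σ_{j=0}^1 C(n, j) (q−1)^j.
  j = 0: C(13,0)·(4)^0 = 1·1 = 1.
  j = 1: C(13,1)·(4)^1 = 13·4 = 52.
  V_q(n, t) = 1 + 52 = 53.
Step 2: q^n = 5^13 = 1220703125.
Step 3: Hamming bound ⌊q^n / V_q(n,t)⌋ = ⌊1220703125/53⌋ = 23032134.
Step 4: Compare |C| = 37441766 to 23032134: violated.
The claimed |C| lies above the Hamming bound, so no 5-ary code of length 13 with d ≥ 3 can have 37441766 codewords.


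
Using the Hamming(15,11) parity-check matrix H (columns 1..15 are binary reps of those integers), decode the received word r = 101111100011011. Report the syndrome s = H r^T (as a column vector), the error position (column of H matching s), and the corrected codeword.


s = (0, 1, 0, 0)^T, error position = 4, corrected codeword c = 101011100011011

Compute s = H r^T mod 2 one row at a time:
  s_1 = 0 + 0 + 0 + 1 + 1 + 0 + 1 + 1 = 4 ≡ 0 (mod 2).
  s_2 = 1 + 1 + 1 + 1 + 1 + 0 + 1 + 1 = 7 ≡ 1 (mod 2).
  s_3 = 0 + 1 + 1 + 1 + 0 + 1 + 1 + 1 = 6 ≡ 0 (mod 2).
  s_4 = 1 + 1 + 1 + 1 + 0 + 1 + 0 + 1 = 6 ≡ 0 (mod 2).
s = (0, 1, 0, 0)^T — this equals column 4 of H (binary 0100), so error is at position 4.
Correct: flip bit 4 of r = 101111100011011 to get c = 101011100011011.


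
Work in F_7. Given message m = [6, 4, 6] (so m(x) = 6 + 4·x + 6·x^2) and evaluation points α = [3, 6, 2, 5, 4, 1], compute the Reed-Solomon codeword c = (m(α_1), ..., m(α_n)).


c = [2, 1, 3, 1, 6, 2]

Message polynomial: m(x) = 6 + 4·x + 6·x^2 (mod 7).
For each evaluation point α_i, compute m(α_i) mod 7:
  α_1 = 3: Horner steps 6 → 1 → 2, so m(3) = 2.
  α_2 = 6: Horner steps 6 → 5 → 1, so m(6) = 1.
  α_3 = 2: Horner steps 6 → 2 → 3, so m(2) = 3.
  α_4 = 5: Horner steps 6 → 6 → 1, so m(5) = 1.
  α_5 = 4: Horner steps 6 → 0 → 6, so m(4) = 6.
  α_6 = 1: Horner steps 6 → 3 → 2, so m(1) = 2.
Codeword c = [2, 1, 3, 1, 6, 2] ∈ F_7^6.


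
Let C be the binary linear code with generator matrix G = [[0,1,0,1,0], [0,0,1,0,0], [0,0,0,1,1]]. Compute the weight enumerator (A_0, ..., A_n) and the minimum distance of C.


Weight distribution: A_0 = 1, A_1 = 1, A_2 = 3, A_3 = 3. Minimum distance d = 1.

Enumerate all 2^3 = 8 messages m ∈ F_2^3.
For each, compute codeword c = mG in F_2^5, then tally its weight.
  m = 000 → c = 00000, weight = 0.
  m = 100 → c = 01010, weight = 2.
  m = 010 → c = 00100, weight = 1.
  m = 110 → c = 01110, weight = 3.
  m = 001 → c = 00011, weight = 2.
  m = 101 → c = 01001, weight = 2.
  m = 011 → c = 00111, weight = 3.
  m = 111 → c = 01101, weight = 3.
Tally weights:
  weight 0: 1 codewords.
  weight 1: 1 codewords.
  weight 2: 3 codewords.
  weight 3: 3 codewords.
Minimum distance d = smallest w > 0 with A_w > 0 = 1.
Sanity: Σ A_w = 8 = 2^3 = 8 ✓.


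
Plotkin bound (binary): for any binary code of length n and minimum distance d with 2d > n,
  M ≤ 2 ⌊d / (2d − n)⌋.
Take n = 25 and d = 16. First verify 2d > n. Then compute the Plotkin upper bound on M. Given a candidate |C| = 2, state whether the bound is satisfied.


Plotkin bound M ≤ 4; given |C| = 2 ≤ bound (satisfied).

Check applicability: 2d = 32, n = 25.
2d − n = 7 > 0, so Plotkin applies.
Compute d/(2d−n) = 16/7 ≈ 2.2857.
⌊d/(2d−n)⌋ = 2.
Plotkin bound: M ≤ 2·2 = 4.
Given |C| = 2, check: satisfied.
This |C| is below the Plotkin bound.


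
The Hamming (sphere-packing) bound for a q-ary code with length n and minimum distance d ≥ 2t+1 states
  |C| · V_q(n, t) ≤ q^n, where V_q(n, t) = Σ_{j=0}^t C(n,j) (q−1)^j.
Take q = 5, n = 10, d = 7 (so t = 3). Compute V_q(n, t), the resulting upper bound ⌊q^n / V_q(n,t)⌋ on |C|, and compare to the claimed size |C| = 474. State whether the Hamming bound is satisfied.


V_q(n, t) = 8441, q^n = 9765625, Hamming bound = 1156, |C| = 474 ≤ bound (satisfied).

Step 1: Compute V_q(n, t) = Σ_{j=0}^3 C(n, j) (q−1)^j.
  j = 0: C(10,0)·(4)^0 = 1·1 = 1.
  j = 1: C(10,1)·(4)^1 = 10·4 = 40.
  j = 2: C(10,2)·(4)^2 = 45·16 = 720.
  j = 3: C(10,3)·(4)^3 = 120·64 = 7680.
  V_q(n, t) = 1 + 40 + 720 + 7680 = 8441.
Step 2: q^n = 5^10 = 9765625.
Step 3: Hamming bound ⌊q^n / V_q(n,t)⌋ = ⌊9765625/8441⌋ = 1156.
Step 4: Compare |C| = 474 to 1156: satisfied.
The claimed |C| lies below the Hamming bound.


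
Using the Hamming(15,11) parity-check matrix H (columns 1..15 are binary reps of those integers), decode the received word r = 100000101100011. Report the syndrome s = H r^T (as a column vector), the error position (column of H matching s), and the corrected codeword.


s = (0, 1, 0, 0)^T, error position = 4, corrected codeword c = 100100101100011

Compute s = H r^T mod 2 one row at a time:
  s_1 = 0 + 1 + 1 + 0 + 0 + 0 + 1 + 1 = 4 ≡ 0 (mod 2).
  s_2 = 0 + 0 + 0 + 1 + 0 + 0 + 1 + 1 = 3 ≡ 1 (mod 2).
  s_3 = 0 + 0 + 0 + 1 + 1 + 0 + 1 + 1 = 4 ≡ 0 (mod 2).
  s_4 = 1 + 0 + 0 + 1 + 1 + 0 + 0 + 1 = 4 ≡ 0 (mod 2).
s = (0, 1, 0, 0)^T — this equals column 4 of H (binary 0100), so error is at position 4.
Correct: flip bit 4 of r = 100000101100011 to get c = 100100101100011.
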